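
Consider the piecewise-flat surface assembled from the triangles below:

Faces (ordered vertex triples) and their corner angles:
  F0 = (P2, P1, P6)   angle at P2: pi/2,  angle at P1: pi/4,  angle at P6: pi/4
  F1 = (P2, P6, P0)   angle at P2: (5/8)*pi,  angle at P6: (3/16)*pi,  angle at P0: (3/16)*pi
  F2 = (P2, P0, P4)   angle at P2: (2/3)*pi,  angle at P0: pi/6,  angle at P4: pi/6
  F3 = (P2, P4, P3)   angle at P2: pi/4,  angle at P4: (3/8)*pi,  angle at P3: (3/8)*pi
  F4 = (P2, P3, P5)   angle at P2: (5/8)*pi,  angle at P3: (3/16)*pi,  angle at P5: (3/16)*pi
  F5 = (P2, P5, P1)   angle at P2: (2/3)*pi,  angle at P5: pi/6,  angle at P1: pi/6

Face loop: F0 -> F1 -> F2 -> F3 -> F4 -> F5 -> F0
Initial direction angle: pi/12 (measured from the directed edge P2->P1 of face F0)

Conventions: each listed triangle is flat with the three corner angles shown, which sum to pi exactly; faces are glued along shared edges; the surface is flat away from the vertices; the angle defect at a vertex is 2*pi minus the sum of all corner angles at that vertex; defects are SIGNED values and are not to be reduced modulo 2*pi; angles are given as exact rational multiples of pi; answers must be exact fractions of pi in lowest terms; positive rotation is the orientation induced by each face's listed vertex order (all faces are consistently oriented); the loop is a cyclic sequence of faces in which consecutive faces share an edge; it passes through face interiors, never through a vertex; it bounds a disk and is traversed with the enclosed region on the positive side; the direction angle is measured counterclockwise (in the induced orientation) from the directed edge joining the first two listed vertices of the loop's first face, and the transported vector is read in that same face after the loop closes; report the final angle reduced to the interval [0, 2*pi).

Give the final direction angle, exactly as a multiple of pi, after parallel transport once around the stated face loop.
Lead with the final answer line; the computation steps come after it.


Answer: final direction angle = (3/4)*pi

enclosed vertex P2: corner angles sum to (10/3)*pi, defect = 2*pi - (10/3)*pi = (-4/3)*pi
final direction = starting direction + enclosed defect total, reduced mod 2*pi (induced orientation)
final angle = pi/12 - (4/3)*pi = (3/4)*pi (mod 2*pi)


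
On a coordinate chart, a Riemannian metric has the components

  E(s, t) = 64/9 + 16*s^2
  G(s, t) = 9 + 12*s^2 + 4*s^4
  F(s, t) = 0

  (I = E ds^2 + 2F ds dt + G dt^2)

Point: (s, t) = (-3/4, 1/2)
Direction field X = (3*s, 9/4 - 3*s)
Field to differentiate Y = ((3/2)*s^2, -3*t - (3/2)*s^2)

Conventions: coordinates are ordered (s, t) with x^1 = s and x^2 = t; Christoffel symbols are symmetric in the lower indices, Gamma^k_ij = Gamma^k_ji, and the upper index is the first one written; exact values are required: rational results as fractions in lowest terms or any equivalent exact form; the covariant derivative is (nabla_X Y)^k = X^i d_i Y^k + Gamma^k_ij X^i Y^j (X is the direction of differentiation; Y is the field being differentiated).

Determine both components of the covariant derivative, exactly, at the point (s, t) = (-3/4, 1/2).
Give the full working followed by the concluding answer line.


E = 145/9, F = 0, G = 1089/64 at the point
E_s = -24, E_t = 0, F_s = 0, F_t = 0, G_s = -99/4, G_t = 0
EG - F^2 = 17545/64;  g^inv = (64/17545) * [[1089/64, 0], [0, 145/9]]
first-kind symbols [ij,l] = (1/2)(d_i g_jl + d_j g_il - d_l g_ij): [ss,s] = E_s/2 = -12, [ss,t] = F_s - E_t/2 = 0, [st,s] = E_t/2 = 0, [st,t] = G_s/2 = -99/8, [tt,s] = F_t - G_s/2 = 99/8, [tt,t] = G_t/2 = 0
Gamma^s_ij = (G*[ij,s] - F*[ij,t])/(EG - F^2), Gamma^t_ij = (E*[ij,t] - F*[ij,s])/(EG - F^2)
Gamma_sss = -108/145, Gamma_sst = 0, Gamma_stt = 891/1160, Gamma_tss = 0, Gamma_tst = -8/11, Gamma_ttt = 0
X = (-9/4, 9/2), Y = (27/32, -75/32) at the point

Answer: (nabla_X Y)^s = -120609/74240, (nabla_X Y)^t = -1107/44


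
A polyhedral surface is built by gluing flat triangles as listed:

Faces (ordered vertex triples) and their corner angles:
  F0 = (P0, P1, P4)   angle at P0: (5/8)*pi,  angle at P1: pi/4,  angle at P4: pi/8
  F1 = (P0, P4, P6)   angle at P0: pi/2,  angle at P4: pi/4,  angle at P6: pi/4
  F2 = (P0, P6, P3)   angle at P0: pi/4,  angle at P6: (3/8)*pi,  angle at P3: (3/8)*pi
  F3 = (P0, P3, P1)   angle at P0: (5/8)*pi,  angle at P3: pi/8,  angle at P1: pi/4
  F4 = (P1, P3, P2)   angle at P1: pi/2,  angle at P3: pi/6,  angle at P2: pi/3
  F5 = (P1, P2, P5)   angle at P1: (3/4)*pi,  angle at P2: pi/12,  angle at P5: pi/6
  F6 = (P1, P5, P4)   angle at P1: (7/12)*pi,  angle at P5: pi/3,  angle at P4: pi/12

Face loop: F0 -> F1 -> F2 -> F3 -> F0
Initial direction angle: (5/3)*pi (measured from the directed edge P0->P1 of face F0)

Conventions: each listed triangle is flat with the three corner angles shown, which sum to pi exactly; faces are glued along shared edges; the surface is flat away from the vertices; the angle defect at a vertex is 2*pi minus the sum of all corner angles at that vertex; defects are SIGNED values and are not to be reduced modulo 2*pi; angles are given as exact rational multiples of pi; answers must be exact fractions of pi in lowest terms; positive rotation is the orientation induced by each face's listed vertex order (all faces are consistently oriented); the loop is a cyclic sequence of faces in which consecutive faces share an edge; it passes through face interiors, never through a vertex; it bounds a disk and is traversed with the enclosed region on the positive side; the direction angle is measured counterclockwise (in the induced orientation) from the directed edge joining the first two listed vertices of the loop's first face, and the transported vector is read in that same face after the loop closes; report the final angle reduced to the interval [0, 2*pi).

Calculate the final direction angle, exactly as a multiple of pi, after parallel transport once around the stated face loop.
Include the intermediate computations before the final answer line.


enclosed vertex P0: corner angles sum to 2*pi, defect = 2*pi - 2*pi = 0
final direction = starting direction + enclosed defect total, reduced mod 2*pi (induced orientation)
final angle = (5/3)*pi + 0 = (5/3)*pi (mod 2*pi)

Answer: final direction angle = (5/3)*pi


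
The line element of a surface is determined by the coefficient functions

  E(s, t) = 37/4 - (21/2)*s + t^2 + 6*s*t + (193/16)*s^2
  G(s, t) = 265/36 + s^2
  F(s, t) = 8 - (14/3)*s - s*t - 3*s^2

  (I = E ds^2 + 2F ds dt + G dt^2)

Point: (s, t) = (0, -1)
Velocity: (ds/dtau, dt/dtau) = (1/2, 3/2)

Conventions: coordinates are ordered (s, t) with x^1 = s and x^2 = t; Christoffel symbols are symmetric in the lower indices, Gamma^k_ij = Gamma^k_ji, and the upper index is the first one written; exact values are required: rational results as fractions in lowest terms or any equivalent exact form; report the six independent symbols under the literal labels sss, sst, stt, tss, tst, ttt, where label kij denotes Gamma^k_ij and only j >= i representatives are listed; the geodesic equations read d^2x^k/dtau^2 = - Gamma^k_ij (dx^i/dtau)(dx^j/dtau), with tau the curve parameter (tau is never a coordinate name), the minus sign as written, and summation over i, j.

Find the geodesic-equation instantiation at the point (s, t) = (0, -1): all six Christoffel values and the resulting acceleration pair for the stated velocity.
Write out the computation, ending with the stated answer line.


E = 41/4, F = 8, G = 265/36 at the point
E_s = -33/2, E_t = -2, F_s = -11/3, F_t = 0, G_s = 0, G_t = 0
EG - F^2 = 1649/144;  g^inv = (144/1649) * [[265/36, -8], [-8, 41/4]]
first-kind symbols [ij,l] = (1/2)(d_i g_jl + d_j g_il - d_l g_ij): [ss,s] = E_s/2 = -33/4, [ss,t] = F_s - E_t/2 = -8/3, [st,s] = E_t/2 = -1, [st,t] = G_s/2 = 0, [tt,s] = F_t - G_s/2 = 0, [tt,t] = G_t/2 = 0
Gamma^s_ij = (G*[ij,s] - F*[ij,t])/(EG - F^2), Gamma^t_ij = (E*[ij,t] - F*[ij,s])/(EG - F^2)
Gamma_sss = -5673/1649, Gamma_sst = -1060/1649, Gamma_stt = 0, Gamma_tss = 5568/1649, Gamma_tst = 1152/1649, Gamma_ttt = 0
d^2s/dtau^2 = -(Gamma_sss*(1/2)^2 + 2*Gamma_sst*(1/2)*(3/2) + Gamma_stt*(3/2)^2) = 12033/6596
d^2t/dtau^2 = -(Gamma_tss*(1/2)^2 + 2*Gamma_tst*(1/2)*(3/2) + Gamma_ttt*(3/2)^2) = -3120/1649

Answer: Gamma_sss = -5673/1649, Gamma_sst = -1060/1649, Gamma_stt = 0, Gamma_tss = 5568/1649, Gamma_tst = 1152/1649, Gamma_ttt = 0; accelerations (d^2s/dtau^2, d^2t/dtau^2) = (12033/6596, -3120/1649)


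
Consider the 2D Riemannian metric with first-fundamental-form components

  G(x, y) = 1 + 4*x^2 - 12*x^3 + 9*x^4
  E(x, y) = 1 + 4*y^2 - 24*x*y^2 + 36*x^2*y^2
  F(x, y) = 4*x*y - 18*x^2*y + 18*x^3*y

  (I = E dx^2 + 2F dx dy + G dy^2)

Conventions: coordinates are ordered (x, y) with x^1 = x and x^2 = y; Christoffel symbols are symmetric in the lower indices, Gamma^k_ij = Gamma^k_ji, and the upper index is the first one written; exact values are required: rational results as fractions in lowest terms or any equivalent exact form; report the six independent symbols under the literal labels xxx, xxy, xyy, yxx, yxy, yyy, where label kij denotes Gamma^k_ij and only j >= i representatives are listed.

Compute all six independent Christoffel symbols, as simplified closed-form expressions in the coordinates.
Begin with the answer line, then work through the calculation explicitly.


Answer: Gamma_xxx = (36*x*y^2 - 12*y^2)/(9*x^4 - 12*x^3 + 36*x^2*y^2 + 4*x^2 - 24*x*y^2 + 4*y^2 + 1), Gamma_xxy = (36*x^2*y - 24*x*y + 4*y)/(9*x^4 - 12*x^3 + 36*x^2*y^2 + 4*x^2 - 24*x*y^2 + 4*y^2 + 1), Gamma_xyy = 0, Gamma_yxx = (18*x^2*y - 12*x*y)/(9*x^4 - 12*x^3 + 36*x^2*y^2 + 4*x^2 - 24*x*y^2 + 4*y^2 + 1), Gamma_yxy = (18*x^3 - 18*x^2 + 4*x)/(9*x^4 - 12*x^3 + 36*x^2*y^2 + 4*x^2 - 24*x*y^2 + 4*y^2 + 1), Gamma_yyy = 0

E = 1 + 4*y^2 - 24*x*y^2 + 36*x^2*y^2; F = 4*x*y - 18*x^2*y + 18*x^3*y; G = 1 + 4*x^2 - 12*x^3 + 9*x^4
Gamma^k_ij = (1/2) g^{kl} (d_i g_jl + d_j g_il - d_l g_ij), with g^inv = (1/(EG-F^2)) [[G, -F], [-F, E]]
first partials: E_x = -24*y^2 + 72*x*y^2, E_y = 8*y - 48*x*y + 72*x^2*y, F_x = 4*y - 36*x*y + 54*x^2*y, F_y = 4*x - 18*x^2 + 18*x^3, G_x = 8*x - 36*x^2 + 36*x^3, G_y = 0
D = EG - F^2 = 1 + 4*y^2 + 4*x^2 - 24*x*y^2 - 12*x^3 + 36*x^2*y^2 + 9*x^4
expanded: Gamma^x_xx = (G E_x - 2F F_x + F E_y)/(2D), Gamma^x_xy = (G E_y - F G_x)/(2D), Gamma^x_yy = (2G F_y - G G_x - F G_y)/(2D), Gamma^y_xx = (2E F_x - E E_y - F E_x)/(2D), Gamma^y_xy = (E G_x - F E_y)/(2D), Gamma^y_yy = (E G_y - 2F F_y + F G_x)/(2D); substitute and cancel common factors


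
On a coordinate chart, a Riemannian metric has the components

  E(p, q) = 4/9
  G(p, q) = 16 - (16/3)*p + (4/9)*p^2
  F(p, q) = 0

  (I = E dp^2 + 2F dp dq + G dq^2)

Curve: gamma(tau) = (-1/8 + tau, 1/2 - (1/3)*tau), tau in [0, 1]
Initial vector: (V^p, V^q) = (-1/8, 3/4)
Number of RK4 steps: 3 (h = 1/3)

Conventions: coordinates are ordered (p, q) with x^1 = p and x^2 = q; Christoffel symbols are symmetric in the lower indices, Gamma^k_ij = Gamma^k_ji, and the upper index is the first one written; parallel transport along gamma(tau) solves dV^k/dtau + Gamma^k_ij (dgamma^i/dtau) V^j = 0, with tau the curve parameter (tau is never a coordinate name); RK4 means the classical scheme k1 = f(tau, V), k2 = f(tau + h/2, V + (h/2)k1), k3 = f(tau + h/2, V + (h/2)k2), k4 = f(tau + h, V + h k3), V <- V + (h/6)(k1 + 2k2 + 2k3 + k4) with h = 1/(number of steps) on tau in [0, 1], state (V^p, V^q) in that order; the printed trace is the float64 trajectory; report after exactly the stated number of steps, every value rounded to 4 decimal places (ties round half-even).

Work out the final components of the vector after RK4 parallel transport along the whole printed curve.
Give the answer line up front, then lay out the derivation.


Answer: V^p = 1.3849, V^q = 0.8550

gamma'(tau) = (1, -1/3); f(tau, V)^k = -Gamma^k_ij(gamma(tau)) gamma'^i(tau) V^j; h = 1/3; intermediate values shown to 6 dp
curve data and Christoffel symbols at the stage parameters:
  tau = 0.000000: gamma = (-0.125000, 0.500000), gamma' = (1.000000, -0.333333); Gamma_ppp = 0.000000, Gamma_ppq = 0.000000, Gamma_pqq = 6.125000, Gamma_qpp = 0.000000, Gamma_qpq = -0.163265, Gamma_qqq = 0.000000
  tau = 0.166667: gamma = (0.041667, 0.444444), gamma' = (1.000000, -0.333333); Gamma_ppp = 0.000000, Gamma_ppq = 0.000000, Gamma_pqq = 5.958333, Gamma_qpp = 0.000000, Gamma_qpq = -0.167832, Gamma_qqq = 0.000000
  tau = 0.333333: gamma = (0.208333, 0.388889), gamma' = (1.000000, -0.333333); Gamma_ppp = 0.000000, Gamma_ppq = 0.000000, Gamma_pqq = 5.791667, Gamma_qpp = 0.000000, Gamma_qpq = -0.172662, Gamma_qqq = 0.000000
  tau = 0.500000: gamma = (0.375000, 0.333333), gamma' = (1.000000, -0.333333); Gamma_ppp = 0.000000, Gamma_ppq = 0.000000, Gamma_pqq = 5.625000, Gamma_qpp = 0.000000, Gamma_qpq = -0.177778, Gamma_qqq = 0.000000
  tau = 0.666667: gamma = (0.541667, 0.277778), gamma' = (1.000000, -0.333333); Gamma_ppp = 0.000000, Gamma_ppq = 0.000000, Gamma_pqq = 5.458333, Gamma_qpp = 0.000000, Gamma_qpq = -0.183206, Gamma_qqq = 0.000000
  tau = 0.833333: gamma = (0.708333, 0.222222), gamma' = (1.000000, -0.333333); Gamma_ppp = 0.000000, Gamma_ppq = 0.000000, Gamma_pqq = 5.291667, Gamma_qpp = 0.000000, Gamma_qpq = -0.188976, Gamma_qqq = 0.000000
  tau = 1.000000: gamma = (0.875000, 0.166667), gamma' = (1.000000, -0.333333); Gamma_ppp = 0.000000, Gamma_ppq = 0.000000, Gamma_pqq = 5.125000, Gamma_qpp = 0.000000, Gamma_qpq = -0.195122, Gamma_qqq = 0.000000
step 0: V^p = -0.1250, V^q = 0.7500
step 1: k1 = (1.531250, 0.129252), k2 = (1.532368, 0.122205), k3 = (1.530036, 0.121998), k4 = (1.526424, 0.114359); V <- V + (h/6)(k1 + 2k2 + 2k3 + k4): V^p = 0.3851, V^q = 0.7907
step 2: k1 = (1.526428, 0.114352), k2 = (1.518237, 0.106053), k3 = (1.515643, 0.105888), k4 = (1.502795, 0.096949); V <- V + (h/6)(k1 + 2k2 + 2k3 + k4): V^p = 0.8905, V^q = 0.8260
step 3: k1 = (1.502780, 0.096937), k2 = (1.485391, 0.087266), k3 = (1.482548, 0.087144), k4 = (1.460631, 0.076768); V <- V + (h/6)(k1 + 2k2 + 2k3 + k4): V^p = 1.3849, V^q = 0.8550


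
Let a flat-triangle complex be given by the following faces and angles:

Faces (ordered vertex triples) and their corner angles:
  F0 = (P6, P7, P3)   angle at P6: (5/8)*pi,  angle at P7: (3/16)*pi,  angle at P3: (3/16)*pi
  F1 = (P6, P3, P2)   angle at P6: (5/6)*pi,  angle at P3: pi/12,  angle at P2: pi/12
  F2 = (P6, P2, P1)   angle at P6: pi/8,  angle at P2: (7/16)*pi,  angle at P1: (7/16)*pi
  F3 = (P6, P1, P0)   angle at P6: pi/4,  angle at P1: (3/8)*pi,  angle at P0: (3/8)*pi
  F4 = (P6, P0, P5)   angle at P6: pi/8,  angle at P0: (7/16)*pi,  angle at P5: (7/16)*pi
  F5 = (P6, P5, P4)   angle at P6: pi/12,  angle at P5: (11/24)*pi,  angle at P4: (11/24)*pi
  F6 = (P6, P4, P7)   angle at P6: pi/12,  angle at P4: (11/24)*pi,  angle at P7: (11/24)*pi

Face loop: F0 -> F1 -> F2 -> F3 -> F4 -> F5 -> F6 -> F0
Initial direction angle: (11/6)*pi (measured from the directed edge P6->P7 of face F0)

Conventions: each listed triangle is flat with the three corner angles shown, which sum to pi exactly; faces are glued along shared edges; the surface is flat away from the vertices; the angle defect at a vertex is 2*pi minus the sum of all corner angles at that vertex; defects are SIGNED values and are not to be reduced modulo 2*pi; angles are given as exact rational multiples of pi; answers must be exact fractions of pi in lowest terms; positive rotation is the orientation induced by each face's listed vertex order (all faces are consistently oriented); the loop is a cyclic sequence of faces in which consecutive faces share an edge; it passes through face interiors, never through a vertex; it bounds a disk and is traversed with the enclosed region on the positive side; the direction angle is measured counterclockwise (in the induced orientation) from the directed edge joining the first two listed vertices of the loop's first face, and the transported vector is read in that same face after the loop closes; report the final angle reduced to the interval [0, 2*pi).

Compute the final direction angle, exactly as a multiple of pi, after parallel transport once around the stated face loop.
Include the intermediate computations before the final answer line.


enclosed vertex P6: corner angles sum to (17/8)*pi, defect = 2*pi - (17/8)*pi = -pi/8
holonomy = initial angle + sum of enclosed defects (mod 2*pi), positive in the induced orientation
final angle = (11/6)*pi - pi/8 = (41/24)*pi (mod 2*pi)

Answer: final direction angle = (41/24)*pi


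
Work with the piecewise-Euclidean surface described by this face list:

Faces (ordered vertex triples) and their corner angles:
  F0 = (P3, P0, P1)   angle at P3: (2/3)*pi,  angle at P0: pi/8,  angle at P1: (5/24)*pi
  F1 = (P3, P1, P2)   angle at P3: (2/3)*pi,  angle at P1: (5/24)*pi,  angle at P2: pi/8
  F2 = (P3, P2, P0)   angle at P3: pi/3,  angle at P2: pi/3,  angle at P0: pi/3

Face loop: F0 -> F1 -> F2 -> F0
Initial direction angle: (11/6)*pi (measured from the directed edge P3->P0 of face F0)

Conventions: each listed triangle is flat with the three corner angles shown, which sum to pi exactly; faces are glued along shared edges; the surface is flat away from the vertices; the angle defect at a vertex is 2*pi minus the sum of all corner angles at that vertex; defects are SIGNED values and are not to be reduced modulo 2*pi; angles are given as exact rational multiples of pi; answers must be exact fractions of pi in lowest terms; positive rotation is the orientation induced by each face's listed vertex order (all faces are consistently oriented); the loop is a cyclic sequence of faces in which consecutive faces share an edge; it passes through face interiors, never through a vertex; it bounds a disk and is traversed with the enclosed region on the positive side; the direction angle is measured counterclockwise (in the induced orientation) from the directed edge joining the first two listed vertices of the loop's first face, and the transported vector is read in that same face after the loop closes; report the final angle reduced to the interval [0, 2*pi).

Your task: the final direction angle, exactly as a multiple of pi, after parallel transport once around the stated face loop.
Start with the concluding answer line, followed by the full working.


Answer: final direction angle = pi/6

enclosed vertex P3: corner angles sum to (5/3)*pi, defect = 2*pi - (5/3)*pi = pi/3
by Gauss-Bonnet the loop rotates the vector by the enclosed defect sum (positive orientation, mod 2*pi)
final angle = (11/6)*pi + pi/3 = pi/6 (mod 2*pi)


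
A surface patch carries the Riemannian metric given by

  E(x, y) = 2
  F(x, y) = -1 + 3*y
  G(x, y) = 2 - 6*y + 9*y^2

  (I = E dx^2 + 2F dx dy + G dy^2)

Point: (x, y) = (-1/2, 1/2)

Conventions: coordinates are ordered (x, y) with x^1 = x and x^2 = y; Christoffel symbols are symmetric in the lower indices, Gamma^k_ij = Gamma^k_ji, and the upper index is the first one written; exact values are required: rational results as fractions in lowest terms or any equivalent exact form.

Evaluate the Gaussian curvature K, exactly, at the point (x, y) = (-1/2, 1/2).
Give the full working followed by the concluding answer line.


E = 2, F = 1/2, G = 5/4, EG - F^2 = 9/4 at the point
E_x = 0, E_y = 0, F_x = 0, F_y = 3, G_x = 0, G_y = 3
E_yy = 0, F_xy = 0, G_xx = 0
Evaluate Brioschi's two determinant matrices M1, M2 and divide by (EG - F^2)^2.
M1 = [[-E_yy/2 + F_xy - G_xx/2, E_x/2, F_x - E_y/2], [F_y - G_x/2, E, F], [G_y/2, F, G]] = [[0, 0, 0], [3, 2, 1/2], [3/2, 1/2, 5/4]]; det M1 = 0
M2 = [[0, E_y/2, G_x/2], [E_y/2, E, F], [G_x/2, F, G]] = [[0, 0, 0], [0, 2, 1/2], [0, 1/2, 5/4]]; det M2 = 0
det M1 - det M2 = 0; K = 0 / (9/4)^2 = 0

Answer: K = 0


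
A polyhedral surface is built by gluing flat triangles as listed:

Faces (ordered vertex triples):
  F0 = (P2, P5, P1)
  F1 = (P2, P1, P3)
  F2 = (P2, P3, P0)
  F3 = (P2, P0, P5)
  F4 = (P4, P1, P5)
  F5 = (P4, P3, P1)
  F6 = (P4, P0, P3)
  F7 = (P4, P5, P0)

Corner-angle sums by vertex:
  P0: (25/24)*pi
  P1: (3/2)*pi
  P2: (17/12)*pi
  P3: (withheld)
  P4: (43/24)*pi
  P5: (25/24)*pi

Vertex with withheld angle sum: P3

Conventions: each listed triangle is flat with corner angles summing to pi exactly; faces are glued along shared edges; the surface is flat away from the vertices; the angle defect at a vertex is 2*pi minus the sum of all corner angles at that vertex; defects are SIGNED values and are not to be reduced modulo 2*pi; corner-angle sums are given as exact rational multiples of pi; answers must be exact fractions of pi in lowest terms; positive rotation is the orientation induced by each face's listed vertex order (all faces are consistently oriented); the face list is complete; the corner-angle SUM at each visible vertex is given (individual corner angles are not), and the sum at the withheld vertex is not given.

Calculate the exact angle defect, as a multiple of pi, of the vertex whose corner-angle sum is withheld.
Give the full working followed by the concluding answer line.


V = 6, E = 12, F = 8; chi = V - E + F = 2
Gauss-Bonnet: total defect = 2*pi*chi = 4*pi; visible defects sum to (77/24)*pi

Answer: defect(P3) = (19/24)*pi


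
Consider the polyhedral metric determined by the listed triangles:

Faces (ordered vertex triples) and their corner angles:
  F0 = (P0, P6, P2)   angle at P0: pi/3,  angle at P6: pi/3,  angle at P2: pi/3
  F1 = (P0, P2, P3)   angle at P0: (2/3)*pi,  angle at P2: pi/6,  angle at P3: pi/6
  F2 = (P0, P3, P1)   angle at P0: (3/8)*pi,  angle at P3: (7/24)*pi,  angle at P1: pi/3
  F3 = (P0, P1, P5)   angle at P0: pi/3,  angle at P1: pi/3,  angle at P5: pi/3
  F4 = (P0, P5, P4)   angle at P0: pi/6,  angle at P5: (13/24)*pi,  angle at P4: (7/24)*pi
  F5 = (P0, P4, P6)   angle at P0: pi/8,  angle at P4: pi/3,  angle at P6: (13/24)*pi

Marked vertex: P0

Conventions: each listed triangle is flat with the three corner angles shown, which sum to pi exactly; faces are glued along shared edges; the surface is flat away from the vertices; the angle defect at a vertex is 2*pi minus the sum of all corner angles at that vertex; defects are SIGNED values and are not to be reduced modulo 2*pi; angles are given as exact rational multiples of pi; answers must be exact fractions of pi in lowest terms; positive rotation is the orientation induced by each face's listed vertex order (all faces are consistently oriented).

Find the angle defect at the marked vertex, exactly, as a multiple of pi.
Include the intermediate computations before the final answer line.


Sum of corner angles at P0: 2*pi
defect = 2*pi - 2*pi

Answer: defect(P0) = 0


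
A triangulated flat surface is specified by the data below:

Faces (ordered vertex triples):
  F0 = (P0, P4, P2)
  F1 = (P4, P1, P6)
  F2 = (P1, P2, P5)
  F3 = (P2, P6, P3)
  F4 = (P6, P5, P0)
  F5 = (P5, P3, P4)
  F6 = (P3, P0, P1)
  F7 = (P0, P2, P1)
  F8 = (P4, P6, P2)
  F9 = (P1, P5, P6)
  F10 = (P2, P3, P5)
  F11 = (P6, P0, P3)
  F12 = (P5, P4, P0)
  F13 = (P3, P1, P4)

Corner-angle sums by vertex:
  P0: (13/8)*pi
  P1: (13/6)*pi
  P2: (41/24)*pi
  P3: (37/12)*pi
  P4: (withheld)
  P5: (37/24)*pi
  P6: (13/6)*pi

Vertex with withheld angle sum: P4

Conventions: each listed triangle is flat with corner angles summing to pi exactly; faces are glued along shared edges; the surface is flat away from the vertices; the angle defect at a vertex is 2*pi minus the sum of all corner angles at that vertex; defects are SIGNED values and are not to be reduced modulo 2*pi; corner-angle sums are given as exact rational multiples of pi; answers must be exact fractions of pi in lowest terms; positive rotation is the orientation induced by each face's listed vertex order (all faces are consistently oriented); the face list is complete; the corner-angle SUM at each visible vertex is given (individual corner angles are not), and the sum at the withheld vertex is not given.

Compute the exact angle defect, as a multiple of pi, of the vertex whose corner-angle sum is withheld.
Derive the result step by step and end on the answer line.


V = 7, E = 21, F = 14; chi = V - E + F = 0
Gauss-Bonnet: total defect = 2*pi*chi = 0; visible defects sum to (-7/24)*pi

Answer: defect(P4) = (7/24)*pi


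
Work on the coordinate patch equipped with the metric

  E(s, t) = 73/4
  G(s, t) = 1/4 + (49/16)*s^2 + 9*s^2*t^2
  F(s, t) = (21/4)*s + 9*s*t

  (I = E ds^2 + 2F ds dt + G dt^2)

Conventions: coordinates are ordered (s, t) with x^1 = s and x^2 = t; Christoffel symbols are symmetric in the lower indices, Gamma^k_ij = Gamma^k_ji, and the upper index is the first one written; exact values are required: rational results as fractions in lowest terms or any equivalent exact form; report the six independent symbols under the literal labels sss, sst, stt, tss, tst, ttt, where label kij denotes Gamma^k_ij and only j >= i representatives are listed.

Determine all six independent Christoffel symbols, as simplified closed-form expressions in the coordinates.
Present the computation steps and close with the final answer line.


E = 73/4; F = (21/4)*s + 9*s*t; G = 1/4 + (49/16)*s^2 + 9*s^2*t^2
Gamma^k_ij = (1/2) g^{kl} (d_i g_jl + d_j g_il - d_l g_ij), with g^inv = (1/(EG-F^2)) [[G, -F], [-F, E]]
first partials: E_s = 0, E_t = 0, F_s = 21/4 + 9*t, F_t = 9*s, G_s = (49/8)*s + 18*s*t^2, G_t = 18*s^2*t
D = EG - F^2 = 73/16 + (1813/64)*s^2 - (189/2)*s^2*t + (333/4)*s^2*t^2
expanded: Gamma^s_ss = (G E_s - 2F F_s + F E_t)/(2D), Gamma^s_st = (G E_t - F G_s)/(2D), Gamma^s_tt = (2G F_t - G G_s - F G_t)/(2D), Gamma^t_ss = (2E F_s - E E_t - F E_s)/(2D), Gamma^t_st = (E G_s - F E_t)/(2D), Gamma^t_tt = (E G_t - 2F F_t + F G_s)/(2D); substitute and cancel common factors

Answer: Gamma_sss = (-5184*s*t^2 - 6048*s*t - 1764*s)/(5328*s^2*t^2 - 6048*s^2*t + 1813*s^2 + 292), Gamma_sst = (-5184*s^2*t^3 - 3024*s^2*t^2 - 1764*s^2*t - 1029*s^2)/(5328*s^2*t^2 - 6048*s^2*t + 1813*s^2 + 292), Gamma_stt = (-20736*s^3*t^4 - 14112*s^3*t^2 - 12096*s^3*t + 4655*s^3 - 576*s*t^2 + 380*s)/(21312*s^2*t^2 - 24192*s^2*t + 7252*s^2 + 1168), Gamma_tss = (10512*t + 6132)/(5328*s^2*t^2 - 6048*s^2*t + 1813*s^2 + 292), Gamma_tst = (10512*s*t^2 + 3577*s)/(5328*s^2*t^2 - 6048*s^2*t + 1813*s^2 + 292), Gamma_ttt = (5184*s^2*t^3 + 3024*s^2*t^2 + 7092*s^2*t - 1995*s^2)/(5328*s^2*t^2 - 6048*s^2*t + 1813*s^2 + 292)


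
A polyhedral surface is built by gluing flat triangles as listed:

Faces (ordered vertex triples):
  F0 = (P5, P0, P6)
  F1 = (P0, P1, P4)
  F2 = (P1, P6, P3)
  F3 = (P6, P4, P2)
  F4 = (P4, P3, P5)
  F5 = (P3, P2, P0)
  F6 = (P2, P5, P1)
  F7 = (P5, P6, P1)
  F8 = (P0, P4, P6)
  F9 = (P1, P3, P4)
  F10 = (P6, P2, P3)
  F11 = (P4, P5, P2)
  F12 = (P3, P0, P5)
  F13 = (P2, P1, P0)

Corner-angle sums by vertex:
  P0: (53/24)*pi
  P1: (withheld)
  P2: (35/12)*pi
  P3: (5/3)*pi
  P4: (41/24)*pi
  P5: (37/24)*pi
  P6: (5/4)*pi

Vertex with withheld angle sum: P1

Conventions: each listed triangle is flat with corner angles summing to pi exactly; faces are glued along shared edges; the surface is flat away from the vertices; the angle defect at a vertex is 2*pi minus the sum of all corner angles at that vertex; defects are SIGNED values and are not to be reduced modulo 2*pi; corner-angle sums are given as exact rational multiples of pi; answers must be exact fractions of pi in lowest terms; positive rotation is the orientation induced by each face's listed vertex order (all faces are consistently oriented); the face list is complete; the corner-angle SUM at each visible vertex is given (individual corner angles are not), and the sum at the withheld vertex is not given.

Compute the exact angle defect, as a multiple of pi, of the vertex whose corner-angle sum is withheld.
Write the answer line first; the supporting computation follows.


Answer: defect(P1) = (-17/24)*pi

V = 7, E = 21, F = 14; chi = V - E + F = 0
Gauss-Bonnet: total defect = 2*pi*chi = 0; visible defects sum to (17/24)*pi


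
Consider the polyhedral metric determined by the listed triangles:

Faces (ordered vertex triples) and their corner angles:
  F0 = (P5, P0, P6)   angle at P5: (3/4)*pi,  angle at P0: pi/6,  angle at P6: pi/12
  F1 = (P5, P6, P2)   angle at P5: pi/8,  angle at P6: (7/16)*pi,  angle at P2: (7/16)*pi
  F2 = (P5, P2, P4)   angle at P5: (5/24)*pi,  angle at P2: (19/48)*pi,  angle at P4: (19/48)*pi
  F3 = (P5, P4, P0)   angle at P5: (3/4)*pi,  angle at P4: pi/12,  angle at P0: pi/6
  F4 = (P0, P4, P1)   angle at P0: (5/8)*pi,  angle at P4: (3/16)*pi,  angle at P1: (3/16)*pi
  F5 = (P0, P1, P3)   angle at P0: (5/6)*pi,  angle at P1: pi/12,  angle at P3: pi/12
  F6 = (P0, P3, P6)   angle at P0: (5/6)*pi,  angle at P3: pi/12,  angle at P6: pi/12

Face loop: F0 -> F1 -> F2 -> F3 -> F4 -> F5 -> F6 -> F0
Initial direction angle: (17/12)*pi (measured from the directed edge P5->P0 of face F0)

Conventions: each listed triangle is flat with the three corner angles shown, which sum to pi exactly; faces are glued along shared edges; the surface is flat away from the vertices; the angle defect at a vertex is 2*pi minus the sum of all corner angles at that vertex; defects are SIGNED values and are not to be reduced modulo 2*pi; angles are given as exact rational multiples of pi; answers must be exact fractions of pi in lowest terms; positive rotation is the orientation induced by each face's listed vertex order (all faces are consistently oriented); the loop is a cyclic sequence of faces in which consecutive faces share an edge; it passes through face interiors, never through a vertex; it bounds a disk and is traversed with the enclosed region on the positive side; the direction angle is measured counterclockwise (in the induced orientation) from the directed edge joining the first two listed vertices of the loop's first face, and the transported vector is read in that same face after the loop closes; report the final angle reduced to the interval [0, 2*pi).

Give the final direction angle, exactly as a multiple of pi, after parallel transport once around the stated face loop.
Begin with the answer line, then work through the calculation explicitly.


Answer: final direction angle = (23/24)*pi

enclosed vertex P0: corner angles sum to (21/8)*pi, defect = 2*pi - (21/8)*pi = (-5/8)*pi
enclosed vertex P5: corner angles sum to (11/6)*pi, defect = 2*pi - (11/6)*pi = pi/6
summing the enclosed defects onto the initial angle, mod 2*pi in the induced orientation:
final angle = (17/12)*pi - (11/24)*pi = (23/24)*pi (mod 2*pi)


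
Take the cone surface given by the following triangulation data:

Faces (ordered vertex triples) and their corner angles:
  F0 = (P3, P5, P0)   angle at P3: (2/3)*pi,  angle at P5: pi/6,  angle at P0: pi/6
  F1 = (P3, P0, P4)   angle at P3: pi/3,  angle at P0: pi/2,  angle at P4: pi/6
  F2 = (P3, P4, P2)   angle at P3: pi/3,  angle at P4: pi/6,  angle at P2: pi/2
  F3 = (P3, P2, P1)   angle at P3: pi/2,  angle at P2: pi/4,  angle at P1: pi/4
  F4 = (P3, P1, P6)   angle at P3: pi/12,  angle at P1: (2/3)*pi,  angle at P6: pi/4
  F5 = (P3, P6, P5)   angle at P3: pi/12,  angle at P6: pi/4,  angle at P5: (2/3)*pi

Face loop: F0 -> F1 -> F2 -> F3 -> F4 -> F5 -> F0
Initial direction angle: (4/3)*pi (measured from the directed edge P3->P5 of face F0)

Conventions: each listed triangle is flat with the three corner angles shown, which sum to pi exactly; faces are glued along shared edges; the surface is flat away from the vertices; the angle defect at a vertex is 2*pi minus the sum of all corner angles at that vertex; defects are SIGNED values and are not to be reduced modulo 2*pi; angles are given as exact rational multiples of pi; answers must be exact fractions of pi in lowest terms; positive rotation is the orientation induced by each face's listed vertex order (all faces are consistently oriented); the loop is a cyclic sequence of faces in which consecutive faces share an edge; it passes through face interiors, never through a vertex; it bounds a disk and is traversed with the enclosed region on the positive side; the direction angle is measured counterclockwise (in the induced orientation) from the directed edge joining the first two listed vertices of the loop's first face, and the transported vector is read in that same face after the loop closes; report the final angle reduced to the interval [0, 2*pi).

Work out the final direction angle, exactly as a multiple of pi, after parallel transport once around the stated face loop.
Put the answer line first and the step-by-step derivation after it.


Answer: final direction angle = (4/3)*pi

enclosed vertex P3: corner angles sum to 2*pi, defect = 2*pi - 2*pi = 0
by Gauss-Bonnet the loop rotates the vector by the enclosed defect sum (positive orientation, mod 2*pi)
final angle = (4/3)*pi + 0 = (4/3)*pi (mod 2*pi)


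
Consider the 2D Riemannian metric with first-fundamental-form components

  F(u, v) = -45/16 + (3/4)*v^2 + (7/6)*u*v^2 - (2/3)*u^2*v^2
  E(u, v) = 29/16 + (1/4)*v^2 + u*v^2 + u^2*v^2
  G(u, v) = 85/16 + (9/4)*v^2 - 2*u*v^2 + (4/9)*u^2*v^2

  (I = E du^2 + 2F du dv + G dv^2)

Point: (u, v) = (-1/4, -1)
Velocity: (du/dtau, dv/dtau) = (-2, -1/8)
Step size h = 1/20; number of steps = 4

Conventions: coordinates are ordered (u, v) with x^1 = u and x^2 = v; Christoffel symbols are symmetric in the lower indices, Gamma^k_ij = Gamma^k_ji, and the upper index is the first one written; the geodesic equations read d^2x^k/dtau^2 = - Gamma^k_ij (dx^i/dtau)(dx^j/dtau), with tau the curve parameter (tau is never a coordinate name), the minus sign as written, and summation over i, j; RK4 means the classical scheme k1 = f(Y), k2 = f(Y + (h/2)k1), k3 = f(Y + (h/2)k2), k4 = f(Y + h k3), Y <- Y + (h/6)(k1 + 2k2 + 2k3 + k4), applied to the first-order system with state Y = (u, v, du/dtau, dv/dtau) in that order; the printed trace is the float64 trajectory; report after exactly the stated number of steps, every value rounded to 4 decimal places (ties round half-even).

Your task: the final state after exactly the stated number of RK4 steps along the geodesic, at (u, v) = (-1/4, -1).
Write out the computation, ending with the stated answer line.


f(Y) = (du/dtau, dv/dtau, -Gamma^u_ij Y'^i Y'^j, -Gamma^v_ij Y'^i Y'^j) with the Gammas evaluated at the stage position; h = 0.050000; intermediate values shown to 6 dp
step 0: u = -0.2500, v = -1.0000, du/dtau = -2.0000, dv/dtau = -0.1250
step 1:
  k1: at (u, v) = (-0.250000, -1.000000), (du/dtau, dv/dtau) = (-2.000000, -0.125000); Gamma_uuu = 0.611507, Gamma_uuv = -0.335942, Gamma_uvv = -0.467459, Gamma_vuu = 0.374223, Gamma_vuv = -0.236824, Gamma_vvv = -0.481780; k1 = (-2.000000, -0.125000, -2.270755, -1.370953)
  k2: at (u, v) = (-0.300000, -1.003125), (du/dtau, dv/dtau) = (-2.056769, -0.159274); Gamma_uuu = 0.618759, Gamma_uuv = -0.344779, Gamma_uvv = -0.371842, Gamma_vuu = 0.382596, Gamma_vuv = -0.242338, Gamma_vvv = -0.464397; k2 = (-2.056769, -0.159274, -2.382209, -1.447938)
  k3: at (u, v) = (-0.301419, -1.003982), (du/dtau, dv/dtau) = (-2.059555, -0.161198); Gamma_uuu = 0.619159, Gamma_uuv = -0.345132, Gamma_uvv = -0.367553, Gamma_vuu = 0.382953, Gamma_vuv = -0.242585, Gamma_vvv = -0.463414; k3 = (-2.059555, -0.161198, -2.387613, -1.451281)
  k4: at (u, v) = (-0.352978, -1.008060), (du/dtau, dv/dtau) = (-2.119381, -0.197564); Gamma_uuu = 0.628338, Gamma_uuv = -0.360179, Gamma_uvv = -0.250497, Gamma_vuu = 0.392937, Gamma_vuv = -0.250249, Gamma_vvv = -0.438955; k4 = (-2.119381, -0.197564, -2.510951, -1.538285)
  Y <- Y + (h/6)(k1 + 2k2 + 2k3 + k4): u = -0.3529, v = -1.0080, du/dtau = -2.1193, dv/dtau = -0.1976
step 2:
  k1: at (u, v) = (-0.352934, -1.008029), (du/dtau, dv/dtau) = (-2.119345, -0.197564); Gamma_uuu = 0.628323, Gamma_uuv = -0.360161, Gamma_uvv = -0.250656, Gamma_vuu = 0.392924, Gamma_vuv = -0.250239, Gamma_vvv = -0.438994; k1 = (-2.119345, -0.197564, -2.510801, -1.538177)
  k2: at (u, v) = (-0.405917, -1.012968), (du/dtau, dv/dtau) = (-2.182115, -0.236018); Gamma_uuu = 0.639829, Gamma_uuv = -0.382749, Gamma_uvv = -0.109410, Gamma_vuu = 0.404670, Gamma_vuv = -0.260543, Gamma_vvv = -0.406211; k2 = (-2.182115, -0.236018, -2.646282, -1.635887)
  k3: at (u, v) = (-0.407486, -1.013930), (du/dtau, dv/dtau) = (-2.185502, -0.238461); Gamma_uuu = 0.640409, Gamma_uuv = -0.383623, Gamma_uvv = -0.103242, Gamma_vuu = 0.405169, Gamma_vuv = -0.260974, Gamma_vvv = -0.404653; k3 = (-2.185502, -0.238461, -2.653135, -1.640231)
  k4: at (u, v) = (-0.462209, -1.019952), (du/dtau, dv/dtau) = (-2.252001, -0.279576); Gamma_uuu = 0.655085, Gamma_uuv = -0.416165, Gamma_uvv = 0.068851, Gamma_vuu = 0.419127, Gamma_vuv = -0.274844, Gamma_vvv = -0.361026; k4 = (-2.252001, -0.279576, -2.803614, -1.751302)
  Y <- Y + (h/6)(k1 + 2k2 + 2k3 + k4): u = -0.4622, v = -1.0199, du/dtau = -2.2520, dv/dtau = -0.2796
step 3:
  k1: at (u, v) = (-0.462155, -1.019913), (du/dtau, dv/dtau) = (-2.251955, -0.279578); Gamma_uuu = 0.655061, Gamma_uuv = -0.416124, Gamma_uvv = 0.068597, Gamma_vuu = 0.419107, Gamma_vuv = -0.274825, Gamma_vvv = -0.361093; k1 = (-2.251955, -0.279578, -2.803391, -1.751135)
  k2: at (u, v) = (-0.518454, -1.026903), (du/dtau, dv/dtau) = (-2.322040, -0.323357); Gamma_uuu = 0.673588, Gamma_uuv = -0.460684, Gamma_uvv = 0.275614, Gamma_vuu = 0.435534, Gamma_vuv = -0.293077, Gamma_vvv = -0.304668; k2 = (-2.322040, -0.323357, -2.968912, -1.876372)
  k3: at (u, v) = (-0.520206, -1.027997), (du/dtau, dv/dtau) = (-2.326178, -0.326488); Gamma_uuu = 0.674471, Gamma_uuv = -0.462448, Gamma_uvv = 0.284673, Gamma_vuu = 0.436238, Gamma_vuv = -0.293824, Gamma_vvv = -0.302159; k3 = (-2.326178, -0.326488, -2.977549, -1.882022)
  k4: at (u, v) = (-0.578464, -1.036238), (du/dtau, dv/dtau) = (-2.400832, -0.373679); Gamma_uuu = 0.698291, Gamma_uuv = -0.523005, Gamma_uvv = 0.536809, Gamma_vuu = 0.455857, Gamma_vuv = -0.318043, Gamma_vvv = -0.228841; k4 = (-2.400832, -0.373679, -3.161484, -2.024946)
  Y <- Y + (h/6)(k1 + 2k2 + 2k3 + k4): u = -0.5784, v = -1.0362, du/dtau = -2.4008, dv/dtau = -0.3737
step 4:
  k1: at (u, v) = (-0.578399, -1.036188), (du/dtau, dv/dtau) = (-2.400770, -0.373686); Gamma_uuu = 0.698249, Gamma_uuv = -0.522917, Gamma_uvv = 0.536397, Gamma_vuu = 0.455826, Gamma_vuv = -0.318007, Gamma_vvv = -0.228960; k1 = (-2.400770, -0.373686, -3.161147, -2.024681)
  k2: at (u, v) = (-0.638418, -1.045530), (du/dtau, dv/dtau) = (-2.479799, -0.424303); Gamma_uuu = 0.728549, Gamma_uuv = -0.602736, Gamma_uvv = 0.839776, Gamma_vuu = 0.479101, Gamma_vuv = -0.349581, Gamma_vvv = -0.135627; k2 = (-2.479799, -0.424303, -3.362950, -2.186120)
  k3: at (u, v) = (-0.640394, -1.046796), (du/dtau, dv/dtau) = (-2.484844, -0.428339); Gamma_uuu = 0.729961, Gamma_uuv = -0.606044, Gamma_uvv = 0.853385, Gamma_vuu = 0.480119, Gamma_vuv = -0.350895, Gamma_vvv = -0.131507; k3 = (-2.484844, -0.428339, -3.373591, -2.193389)
  k4: at (u, v) = (-0.702641, -1.057605), (du/dtau, dv/dtau) = (-2.569449, -0.483355); Gamma_uuu = 0.769277, Gamma_uuv = -0.711795, Gamma_uvv = 1.223877, Gamma_vuu = 0.508278, Gamma_vuv = -0.392613, Gamma_vvv = -0.011373; k4 = (-2.569449, -0.483355, -3.596725, -2.377818)
  Y <- Y + (h/6)(k1 + 2k2 + 2k3 + k4): u = -0.7026, v = -1.0575, du/dtau = -2.5694, dv/dtau = -0.4834

Answer: u = -0.7026, v = -1.0575, du/dtau = -2.5694, dv/dtau = -0.4834


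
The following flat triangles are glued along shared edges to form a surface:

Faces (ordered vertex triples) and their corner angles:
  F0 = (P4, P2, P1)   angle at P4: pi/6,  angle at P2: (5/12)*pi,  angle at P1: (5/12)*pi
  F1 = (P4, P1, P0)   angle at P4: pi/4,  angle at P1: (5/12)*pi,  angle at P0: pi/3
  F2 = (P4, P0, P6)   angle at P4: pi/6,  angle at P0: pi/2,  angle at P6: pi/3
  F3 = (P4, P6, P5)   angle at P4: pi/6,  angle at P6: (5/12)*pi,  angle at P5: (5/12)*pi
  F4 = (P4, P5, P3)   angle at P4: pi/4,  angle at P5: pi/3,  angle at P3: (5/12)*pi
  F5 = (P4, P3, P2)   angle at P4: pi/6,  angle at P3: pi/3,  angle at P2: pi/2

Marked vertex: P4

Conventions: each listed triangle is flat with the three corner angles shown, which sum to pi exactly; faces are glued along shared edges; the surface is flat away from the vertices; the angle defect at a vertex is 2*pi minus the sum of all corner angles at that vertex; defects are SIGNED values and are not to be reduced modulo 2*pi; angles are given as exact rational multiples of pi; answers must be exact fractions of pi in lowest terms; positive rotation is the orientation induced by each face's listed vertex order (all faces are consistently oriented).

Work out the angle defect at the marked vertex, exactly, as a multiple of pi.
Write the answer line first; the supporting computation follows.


Answer: defect(P4) = (5/6)*pi

Sum of corner angles at P4: (7/6)*pi
defect = 2*pi - (7/6)*pi
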